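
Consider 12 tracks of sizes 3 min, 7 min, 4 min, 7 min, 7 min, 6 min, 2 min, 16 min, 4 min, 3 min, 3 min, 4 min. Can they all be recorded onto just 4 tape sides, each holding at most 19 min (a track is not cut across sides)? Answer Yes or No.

Yes

A valid assignment using 4 tape sides:
  side 1: 16 + 3 = 19
  side 2: 7 + 7 + 4 = 18
  side 3: 7 + 6 + 4 + 2 = 19
  side 4: 4 + 3 + 3 = 10
Every load is within 19 min, so 4 tape sides suffice.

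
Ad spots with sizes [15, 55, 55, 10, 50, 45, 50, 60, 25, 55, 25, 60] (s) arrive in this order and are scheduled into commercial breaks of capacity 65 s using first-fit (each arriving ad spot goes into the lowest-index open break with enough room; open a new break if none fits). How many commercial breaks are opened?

  15 → break 1 (new)  [load 15/65]
  55 → break 2 (new)  [load 55/65]
  55 → break 3 (new)  [load 55/65]
  10 → break 1  [load 25/65]
  50 → break 4 (new)  [load 50/65]
  45 → break 5 (new)  [load 45/65]
  50 → break 6 (new)  [load 50/65]
  60 → break 7 (new)  [load 60/65]
  25 → break 1  [load 50/65]
  55 → break 8 (new)  [load 55/65]
  25 → break 9 (new)  [load 25/65]
  60 → break 10 (new)  [load 60/65]
10 commercial breaks opened.

10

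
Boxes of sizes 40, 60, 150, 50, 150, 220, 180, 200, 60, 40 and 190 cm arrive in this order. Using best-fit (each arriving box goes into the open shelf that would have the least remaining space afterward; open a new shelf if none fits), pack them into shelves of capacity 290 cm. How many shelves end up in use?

  40 → shelf 1 (new)  [load 40/290]
  60 → shelf 1  [load 100/290]
  150 → shelf 1  [load 250/290]
  50 → shelf 2 (new)  [load 50/290]
  150 → shelf 2  [load 200/290]
  220 → shelf 3 (new)  [load 220/290]
  180 → shelf 4 (new)  [load 180/290]
  200 → shelf 5 (new)  [load 200/290]
  60 → shelf 3  [load 280/290]
  40 → shelf 1  [load 290/290]
  190 → shelf 6 (new)  [load 190/290]
6 shelves opened.

6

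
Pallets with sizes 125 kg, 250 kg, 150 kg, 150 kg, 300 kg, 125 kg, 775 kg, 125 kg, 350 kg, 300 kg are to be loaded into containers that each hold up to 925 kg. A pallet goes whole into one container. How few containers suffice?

Total = 775 + 350 + 300 + 300 + 250 + 150 + 150 + 125 + 125 + 125 = 2650 kg.
Lower bound: ⌈2650/925⌉ = 3 containers.
A packing using 3 containers:
  container 1: 775 + 150 = 925
  container 2: 350 + 300 + 250 = 900
  container 3: 300 + 150 + 125 + 125 + 125 = 825
This matches the lower bound, so 3 is optimal.

3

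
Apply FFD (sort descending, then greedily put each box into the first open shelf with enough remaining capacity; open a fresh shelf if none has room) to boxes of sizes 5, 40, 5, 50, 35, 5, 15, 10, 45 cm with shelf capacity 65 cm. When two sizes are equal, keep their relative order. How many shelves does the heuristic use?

4

Sorted descending: 50, 45, 40, 35, 15, 10, 5, 5, 5.
  50 → shelf 1 (new)  [load 50/65]
  45 → shelf 2 (new)  [load 45/65]
  40 → shelf 3 (new)  [load 40/65]
  35 → shelf 4 (new)  [load 35/65]
  15 → shelf 1  [load 65/65]
  10 → shelf 2  [load 55/65]
  5 → shelf 2  [load 60/65]
  5 → shelf 2  [load 65/65]
  5 → shelf 3  [load 45/65]
4 shelves opened.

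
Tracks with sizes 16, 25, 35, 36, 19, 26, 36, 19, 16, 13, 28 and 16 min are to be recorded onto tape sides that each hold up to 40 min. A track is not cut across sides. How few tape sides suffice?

9

Total = 36 + 36 + 35 + 28 + 26 + 25 + 19 + 19 + 16 + 16 + 16 + 13 = 285 min.
Lower bound: ⌈285/40⌉ = 8 tape sides.
A packing using 9 tape sides:
  side 1: 36 = 36
  side 2: 36 = 36
  side 3: 35 = 35
  side 4: 28 = 28
  side 5: 26 + 13 = 39
  side 6: 25 = 25
  side 7: 19 + 19 = 38
  side 8: 16 + 16 = 32
  side 9: 16 = 16
No arrangement into 8 tape sides stays within capacity, so 9 is optimal.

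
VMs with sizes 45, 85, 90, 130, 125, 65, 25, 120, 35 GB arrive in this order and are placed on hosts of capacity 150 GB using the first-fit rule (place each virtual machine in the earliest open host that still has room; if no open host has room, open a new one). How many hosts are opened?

  45 → host 1 (new)  [load 45/150]
  85 → host 1  [load 130/150]
  90 → host 2 (new)  [load 90/150]
  130 → host 3 (new)  [load 130/150]
  125 → host 4 (new)  [load 125/150]
  65 → host 5 (new)  [load 65/150]
  25 → host 2  [load 115/150]
  120 → host 6 (new)  [load 120/150]
  35 → host 2  [load 150/150]
6 hosts opened.

6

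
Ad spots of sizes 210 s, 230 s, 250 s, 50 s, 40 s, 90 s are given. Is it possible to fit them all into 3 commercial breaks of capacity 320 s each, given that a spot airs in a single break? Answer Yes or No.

A valid assignment using 3 commercial breaks:
  break 1: 250 + 50 = 300
  break 2: 230 + 90 = 320
  break 3: 210 + 40 = 250
Every load is within 320 s, so 3 commercial breaks suffice.

Yes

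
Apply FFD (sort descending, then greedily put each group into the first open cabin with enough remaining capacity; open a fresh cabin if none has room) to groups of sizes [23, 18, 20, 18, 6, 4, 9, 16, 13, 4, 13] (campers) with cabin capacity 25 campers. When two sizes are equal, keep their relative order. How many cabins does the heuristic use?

7

Sorted descending: 23, 20, 18, 18, 16, 13, 13, 9, 6, 4, 4.
  23 → cabin 1 (new)  [load 23/25]
  20 → cabin 2 (new)  [load 20/25]
  18 → cabin 3 (new)  [load 18/25]
  18 → cabin 4 (new)  [load 18/25]
  16 → cabin 5 (new)  [load 16/25]
  13 → cabin 6 (new)  [load 13/25]
  13 → cabin 7 (new)  [load 13/25]
  9 → cabin 5  [load 25/25]
  6 → cabin 3  [load 24/25]
  4 → cabin 2  [load 24/25]
  4 → cabin 4  [load 22/25]
7 cabins opened.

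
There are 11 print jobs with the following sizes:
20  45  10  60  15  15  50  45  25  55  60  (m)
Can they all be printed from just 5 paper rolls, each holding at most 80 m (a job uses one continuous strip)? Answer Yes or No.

Total = 400 m; ⌈400/80⌉ = 5.
6 print jobs each exceed half the capacity and cannot share a roll, forcing at least 6 paper rolls.
At least 6 paper rolls are required, but only 5 are allowed.

No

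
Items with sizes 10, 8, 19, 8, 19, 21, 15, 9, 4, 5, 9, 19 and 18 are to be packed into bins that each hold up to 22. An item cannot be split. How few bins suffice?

9

Total = 21 + 19 + 19 + 19 + 18 + 15 + 10 + 9 + 9 + 8 + 8 + 5 + 4 = 164.
Lower bound: ⌈164/22⌉ = 8 bins.
A packing using 9 bins:
  bin 1: 21 = 21
  bin 2: 19 = 19
  bin 3: 19 = 19
  bin 4: 19 = 19
  bin 5: 18 + 4 = 22
  bin 6: 15 + 5 = 20
  bin 7: 10 + 9 = 19
  bin 8: 9 + 8 = 17
  bin 9: 8 = 8
No arrangement into 8 bins stays within capacity, so 9 is optimal.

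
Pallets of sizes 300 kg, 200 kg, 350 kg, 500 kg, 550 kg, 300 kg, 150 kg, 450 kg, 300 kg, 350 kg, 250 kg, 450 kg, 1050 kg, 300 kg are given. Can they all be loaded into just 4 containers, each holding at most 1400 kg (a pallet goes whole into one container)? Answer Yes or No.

Yes

A valid assignment using 4 containers:
  container 1: 1050 + 350 = 1400
  container 2: 550 + 500 + 350 = 1400
  container 3: 450 + 450 + 300 + 200 = 1400
  container 4: 300 + 300 + 300 + 250 + 150 = 1300
Every load is within 1400 kg, so 4 containers suffice.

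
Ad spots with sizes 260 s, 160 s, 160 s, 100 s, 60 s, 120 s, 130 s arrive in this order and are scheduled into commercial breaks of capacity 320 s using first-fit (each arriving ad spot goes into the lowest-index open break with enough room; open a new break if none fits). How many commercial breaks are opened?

4

  260 → break 1 (new)  [load 260/320]
  160 → break 2 (new)  [load 160/320]
  160 → break 2  [load 320/320]
  100 → break 3 (new)  [load 100/320]
  60 → break 1  [load 320/320]
  120 → break 3  [load 220/320]
  130 → break 4 (new)  [load 130/320]
4 commercial breaks opened.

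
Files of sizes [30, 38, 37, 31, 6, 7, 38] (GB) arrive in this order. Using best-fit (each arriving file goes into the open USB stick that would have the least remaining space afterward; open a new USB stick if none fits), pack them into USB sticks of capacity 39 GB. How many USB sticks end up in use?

  30 → USB stick 1 (new)  [load 30/39]
  38 → USB stick 2 (new)  [load 38/39]
  37 → USB stick 3 (new)  [load 37/39]
  31 → USB stick 4 (new)  [load 31/39]
  6 → USB stick 4  [load 37/39]
  7 → USB stick 1  [load 37/39]
  38 → USB stick 5 (new)  [load 38/39]
5 USB sticks opened.

5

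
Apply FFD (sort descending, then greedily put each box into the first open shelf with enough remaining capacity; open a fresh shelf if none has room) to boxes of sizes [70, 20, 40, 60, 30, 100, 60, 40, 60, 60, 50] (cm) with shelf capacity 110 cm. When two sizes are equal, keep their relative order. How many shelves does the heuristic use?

Sorted descending: 100, 70, 60, 60, 60, 60, 50, 40, 40, 30, 20.
  100 → shelf 1 (new)  [load 100/110]
  70 → shelf 2 (new)  [load 70/110]
  60 → shelf 3 (new)  [load 60/110]
  60 → shelf 4 (new)  [load 60/110]
  60 → shelf 5 (new)  [load 60/110]
  60 → shelf 6 (new)  [load 60/110]
  50 → shelf 3  [load 110/110]
  40 → shelf 2  [load 110/110]
  40 → shelf 4  [load 100/110]
  30 → shelf 5  [load 90/110]
  20 → shelf 5  [load 110/110]
6 shelves opened.

6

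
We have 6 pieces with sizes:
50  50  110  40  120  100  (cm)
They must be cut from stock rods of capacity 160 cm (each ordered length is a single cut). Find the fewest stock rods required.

Total = 120 + 110 + 100 + 50 + 50 + 40 = 470 cm.
Lower bound: ⌈470/160⌉ = 3 stock rods.
A packing using 3 stock rods:
  stock rod 1: 120 + 40 = 160
  stock rod 2: 110 + 50 = 160
  stock rod 3: 100 + 50 = 150
This matches the lower bound, so 3 is optimal.

3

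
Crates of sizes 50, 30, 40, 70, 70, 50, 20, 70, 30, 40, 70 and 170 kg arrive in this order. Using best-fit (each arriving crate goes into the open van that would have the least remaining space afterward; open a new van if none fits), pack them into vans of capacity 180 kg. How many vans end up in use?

5

  50 → van 1 (new)  [load 50/180]
  30 → van 1  [load 80/180]
  40 → van 1  [load 120/180]
  70 → van 2 (new)  [load 70/180]
  70 → van 2  [load 140/180]
  50 → van 1  [load 170/180]
  20 → van 2  [load 160/180]
  70 → van 3 (new)  [load 70/180]
  30 → van 3  [load 100/180]
  40 → van 3  [load 140/180]
  70 → van 4 (new)  [load 70/180]
  170 → van 5 (new)  [load 170/180]
5 vans opened.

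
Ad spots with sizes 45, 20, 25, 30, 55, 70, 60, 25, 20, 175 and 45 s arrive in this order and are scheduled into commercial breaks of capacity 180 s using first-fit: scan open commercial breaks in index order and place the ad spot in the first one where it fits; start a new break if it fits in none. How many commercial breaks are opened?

  45 → break 1 (new)  [load 45/180]
  20 → break 1  [load 65/180]
  25 → break 1  [load 90/180]
  30 → break 1  [load 120/180]
  55 → break 1  [load 175/180]
  70 → break 2 (new)  [load 70/180]
  60 → break 2  [load 130/180]
  25 → break 2  [load 155/180]
  20 → break 2  [load 175/180]
  175 → break 3 (new)  [load 175/180]
  45 → break 4 (new)  [load 45/180]
4 commercial breaks opened.

4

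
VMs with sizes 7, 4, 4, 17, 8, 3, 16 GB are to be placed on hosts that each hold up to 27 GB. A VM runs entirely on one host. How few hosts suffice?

3

Total = 17 + 16 + 8 + 7 + 4 + 4 + 3 = 59 GB.
Lower bound: ⌈59/27⌉ = 3 hosts.
A packing using 3 hosts:
  host 1: 17 + 8 = 25
  host 2: 16 + 7 + 4 = 27
  host 3: 4 + 3 = 7
This matches the lower bound, so 3 is optimal.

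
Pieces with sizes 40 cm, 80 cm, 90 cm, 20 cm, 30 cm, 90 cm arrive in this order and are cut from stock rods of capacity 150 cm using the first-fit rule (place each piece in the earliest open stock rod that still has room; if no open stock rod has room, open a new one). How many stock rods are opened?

  40 → stock rod 1 (new)  [load 40/150]
  80 → stock rod 1  [load 120/150]
  90 → stock rod 2 (new)  [load 90/150]
  20 → stock rod 1  [load 140/150]
  30 → stock rod 2  [load 120/150]
  90 → stock rod 3 (new)  [load 90/150]
3 stock rods opened.

3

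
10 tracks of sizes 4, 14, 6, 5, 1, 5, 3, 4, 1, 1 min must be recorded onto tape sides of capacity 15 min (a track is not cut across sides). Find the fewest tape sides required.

Total = 14 + 6 + 5 + 5 + 4 + 4 + 3 + 1 + 1 + 1 = 44 min.
Lower bound: ⌈44/15⌉ = 3 tape sides.
A packing using 3 tape sides:
  side 1: 14 + 1 = 15
  side 2: 6 + 5 + 4 = 15
  side 3: 5 + 4 + 3 + 1 + 1 = 14
This matches the lower bound, so 3 is optimal.

3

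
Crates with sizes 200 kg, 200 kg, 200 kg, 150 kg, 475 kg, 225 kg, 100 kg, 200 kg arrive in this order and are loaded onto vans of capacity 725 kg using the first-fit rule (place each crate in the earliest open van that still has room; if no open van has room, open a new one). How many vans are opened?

3

  200 → van 1 (new)  [load 200/725]
  200 → van 1  [load 400/725]
  200 → van 1  [load 600/725]
  150 → van 2 (new)  [load 150/725]
  475 → van 2  [load 625/725]
  225 → van 3 (new)  [load 225/725]
  100 → van 1  [load 700/725]
  200 → van 3  [load 425/725]
3 vans opened.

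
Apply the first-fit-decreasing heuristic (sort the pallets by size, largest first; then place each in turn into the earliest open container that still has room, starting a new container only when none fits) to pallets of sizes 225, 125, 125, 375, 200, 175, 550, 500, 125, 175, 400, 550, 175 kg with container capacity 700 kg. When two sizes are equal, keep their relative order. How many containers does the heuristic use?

Sorted descending: 550, 550, 500, 400, 375, 225, 200, 175, 175, 175, 125, 125, 125.
  550 → container 1 (new)  [load 550/700]
  550 → container 2 (new)  [load 550/700]
  500 → container 3 (new)  [load 500/700]
  400 → container 4 (new)  [load 400/700]
  375 → container 5 (new)  [load 375/700]
  225 → container 4  [load 625/700]
  200 → container 3  [load 700/700]
  175 → container 5  [load 550/700]
  175 → container 6 (new)  [load 175/700]
  175 → container 6  [load 350/700]
  125 → container 1  [load 675/700]
  125 → container 2  [load 675/700]
  125 → container 5  [load 675/700]
6 containers opened.

6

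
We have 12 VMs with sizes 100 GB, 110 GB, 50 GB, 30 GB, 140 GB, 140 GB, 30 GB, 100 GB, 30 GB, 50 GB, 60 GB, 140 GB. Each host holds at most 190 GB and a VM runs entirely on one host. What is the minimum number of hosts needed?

6

Total = 140 + 140 + 140 + 110 + 100 + 100 + 60 + 50 + 50 + 30 + 30 + 30 = 980 GB.
Lower bound: ⌈980/190⌉ = 6 hosts.
A packing using 6 hosts:
  host 1: 140 + 50 = 190
  host 2: 140 + 50 = 190
  host 3: 140 + 30 = 170
  host 4: 110 + 60 = 170
  host 5: 100 + 30 + 30 = 160
  host 6: 100 = 100
This matches the lower bound, so 6 is optimal.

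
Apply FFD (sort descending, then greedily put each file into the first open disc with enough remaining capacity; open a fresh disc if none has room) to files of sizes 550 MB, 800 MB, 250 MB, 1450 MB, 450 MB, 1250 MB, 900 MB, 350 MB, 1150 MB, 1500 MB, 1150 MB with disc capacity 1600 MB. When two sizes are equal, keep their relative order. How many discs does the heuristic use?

Sorted descending: 1500, 1450, 1250, 1150, 1150, 900, 800, 550, 450, 350, 250.
  1500 → disc 1 (new)  [load 1500/1600]
  1450 → disc 2 (new)  [load 1450/1600]
  1250 → disc 3 (new)  [load 1250/1600]
  1150 → disc 4 (new)  [load 1150/1600]
  1150 → disc 5 (new)  [load 1150/1600]
  900 → disc 6 (new)  [load 900/1600]
  800 → disc 7 (new)  [load 800/1600]
  550 → disc 6  [load 1450/1600]
  450 → disc 4  [load 1600/1600]
  350 → disc 3  [load 1600/1600]
  250 → disc 5  [load 1400/1600]
7 discs opened.

7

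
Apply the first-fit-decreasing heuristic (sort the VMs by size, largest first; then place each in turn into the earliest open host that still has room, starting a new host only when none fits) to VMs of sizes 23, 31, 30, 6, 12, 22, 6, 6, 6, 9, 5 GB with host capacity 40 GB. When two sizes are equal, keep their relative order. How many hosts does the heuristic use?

Sorted descending: 31, 30, 23, 22, 12, 9, 6, 6, 6, 6, 5.
  31 → host 1 (new)  [load 31/40]
  30 → host 2 (new)  [load 30/40]
  23 → host 3 (new)  [load 23/40]
  22 → host 4 (new)  [load 22/40]
  12 → host 3  [load 35/40]
  9 → host 1  [load 40/40]
  6 → host 2  [load 36/40]
  6 → host 4  [load 28/40]
  6 → host 4  [load 34/40]
  6 → host 4  [load 40/40]
  5 → host 3  [load 40/40]
4 hosts opened.

4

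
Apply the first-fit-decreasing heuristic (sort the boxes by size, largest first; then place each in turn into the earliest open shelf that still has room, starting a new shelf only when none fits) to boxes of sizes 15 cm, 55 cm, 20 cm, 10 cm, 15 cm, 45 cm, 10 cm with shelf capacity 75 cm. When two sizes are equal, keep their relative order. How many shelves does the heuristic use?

Sorted descending: 55, 45, 20, 15, 15, 10, 10.
  55 → shelf 1 (new)  [load 55/75]
  45 → shelf 2 (new)  [load 45/75]
  20 → shelf 1  [load 75/75]
  15 → shelf 2  [load 60/75]
  15 → shelf 2  [load 75/75]
  10 → shelf 3 (new)  [load 10/75]
  10 → shelf 3  [load 20/75]
3 shelves opened.

3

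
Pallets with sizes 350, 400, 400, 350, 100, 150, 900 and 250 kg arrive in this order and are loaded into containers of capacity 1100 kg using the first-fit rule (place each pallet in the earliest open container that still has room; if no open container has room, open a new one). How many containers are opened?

3

  350 → container 1 (new)  [load 350/1100]
  400 → container 1  [load 750/1100]
  400 → container 2 (new)  [load 400/1100]
  350 → container 1  [load 1100/1100]
  100 → container 2  [load 500/1100]
  150 → container 2  [load 650/1100]
  900 → container 3 (new)  [load 900/1100]
  250 → container 2  [load 900/1100]
3 containers opened.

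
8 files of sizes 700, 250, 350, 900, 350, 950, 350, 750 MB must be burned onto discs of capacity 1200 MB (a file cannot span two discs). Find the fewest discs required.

Total = 950 + 900 + 750 + 700 + 350 + 350 + 350 + 250 = 4600 MB.
Lower bound: ⌈4600/1200⌉ = 4 discs.
A packing using 5 discs:
  disc 1: 950 + 250 = 1200
  disc 2: 900 = 900
  disc 3: 750 + 350 = 1100
  disc 4: 700 + 350 = 1050
  disc 5: 350 = 350
No arrangement into 4 discs stays within capacity, so 5 is optimal.

5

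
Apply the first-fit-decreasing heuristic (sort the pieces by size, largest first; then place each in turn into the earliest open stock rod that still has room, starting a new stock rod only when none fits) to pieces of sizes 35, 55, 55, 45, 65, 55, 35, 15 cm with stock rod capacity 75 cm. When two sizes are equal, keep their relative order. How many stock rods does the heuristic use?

6

Sorted descending: 65, 55, 55, 55, 45, 35, 35, 15.
  65 → stock rod 1 (new)  [load 65/75]
  55 → stock rod 2 (new)  [load 55/75]
  55 → stock rod 3 (new)  [load 55/75]
  55 → stock rod 4 (new)  [load 55/75]
  45 → stock rod 5 (new)  [load 45/75]
  35 → stock rod 6 (new)  [load 35/75]
  35 → stock rod 6  [load 70/75]
  15 → stock rod 2  [load 70/75]
6 stock rods opened.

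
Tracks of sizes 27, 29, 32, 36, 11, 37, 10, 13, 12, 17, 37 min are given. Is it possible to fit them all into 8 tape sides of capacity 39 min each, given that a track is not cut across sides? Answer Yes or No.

A valid assignment using 8 tape sides:
  side 1: 37 = 37
  side 2: 37 = 37
  side 3: 36 = 36
  side 4: 32 = 32
  side 5: 29 + 10 = 39
  side 6: 27 + 12 = 39
  side 7: 17 + 13 = 30
  side 8: 11 = 11
Every load is within 39 min, so 8 tape sides suffice.

Yes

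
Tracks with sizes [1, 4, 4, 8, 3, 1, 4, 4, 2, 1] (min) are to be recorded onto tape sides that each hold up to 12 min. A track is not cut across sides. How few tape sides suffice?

3

Total = 8 + 4 + 4 + 4 + 4 + 3 + 2 + 1 + 1 + 1 = 32 min.
Lower bound: ⌈32/12⌉ = 3 tape sides.
A packing using 3 tape sides:
  side 1: 8 + 4 = 12
  side 2: 4 + 4 + 4 = 12
  side 3: 3 + 2 + 1 + 1 + 1 = 8
This matches the lower bound, so 3 is optimal.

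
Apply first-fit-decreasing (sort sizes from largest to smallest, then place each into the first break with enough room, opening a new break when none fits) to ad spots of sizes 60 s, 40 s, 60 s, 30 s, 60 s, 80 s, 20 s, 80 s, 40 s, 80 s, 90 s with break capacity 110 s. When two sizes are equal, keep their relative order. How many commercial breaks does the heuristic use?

7

Sorted descending: 90, 80, 80, 80, 60, 60, 60, 40, 40, 30, 20.
  90 → break 1 (new)  [load 90/110]
  80 → break 2 (new)  [load 80/110]
  80 → break 3 (new)  [load 80/110]
  80 → break 4 (new)  [load 80/110]
  60 → break 5 (new)  [load 60/110]
  60 → break 6 (new)  [load 60/110]
  60 → break 7 (new)  [load 60/110]
  40 → break 5  [load 100/110]
  40 → break 6  [load 100/110]
  30 → break 2  [load 110/110]
  20 → break 1  [load 110/110]
7 commercial breaks opened.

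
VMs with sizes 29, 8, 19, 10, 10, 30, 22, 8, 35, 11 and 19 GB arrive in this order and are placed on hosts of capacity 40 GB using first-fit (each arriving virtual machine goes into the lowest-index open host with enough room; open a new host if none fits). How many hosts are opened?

  29 → host 1 (new)  [load 29/40]
  8 → host 1  [load 37/40]
  19 → host 2 (new)  [load 19/40]
  10 → host 2  [load 29/40]
  10 → host 2  [load 39/40]
  30 → host 3 (new)  [load 30/40]
  22 → host 4 (new)  [load 22/40]
  8 → host 3  [load 38/40]
  35 → host 5 (new)  [load 35/40]
  11 → host 4  [load 33/40]
  19 → host 6 (new)  [load 19/40]
6 hosts opened.

6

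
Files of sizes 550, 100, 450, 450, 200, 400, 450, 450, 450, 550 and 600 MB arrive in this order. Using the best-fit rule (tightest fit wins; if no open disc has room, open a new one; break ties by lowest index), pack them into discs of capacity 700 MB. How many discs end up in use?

9

  550 → disc 1 (new)  [load 550/700]
  100 → disc 1  [load 650/700]
  450 → disc 2 (new)  [load 450/700]
  450 → disc 3 (new)  [load 450/700]
  200 → disc 2  [load 650/700]
  400 → disc 4 (new)  [load 400/700]
  450 → disc 5 (new)  [load 450/700]
  450 → disc 6 (new)  [load 450/700]
  450 → disc 7 (new)  [load 450/700]
  550 → disc 8 (new)  [load 550/700]
  600 → disc 9 (new)  [load 600/700]
9 discs opened.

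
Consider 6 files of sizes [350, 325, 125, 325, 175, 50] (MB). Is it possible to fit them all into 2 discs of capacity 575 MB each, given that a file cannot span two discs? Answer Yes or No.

No

Total = 1350 MB; ⌈1350/575⌉ = 3.
At least 3 discs are required, but only 2 are allowed.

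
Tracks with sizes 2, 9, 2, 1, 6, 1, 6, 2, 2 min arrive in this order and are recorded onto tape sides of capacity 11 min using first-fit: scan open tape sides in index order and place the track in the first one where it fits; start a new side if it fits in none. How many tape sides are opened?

  2 → side 1 (new)  [load 2/11]
  9 → side 1  [load 11/11]
  2 → side 2 (new)  [load 2/11]
  1 → side 2  [load 3/11]
  6 → side 2  [load 9/11]
  1 → side 2  [load 10/11]
  6 → side 3 (new)  [load 6/11]
  2 → side 3  [load 8/11]
  2 → side 3  [load 10/11]
3 tape sides opened.

3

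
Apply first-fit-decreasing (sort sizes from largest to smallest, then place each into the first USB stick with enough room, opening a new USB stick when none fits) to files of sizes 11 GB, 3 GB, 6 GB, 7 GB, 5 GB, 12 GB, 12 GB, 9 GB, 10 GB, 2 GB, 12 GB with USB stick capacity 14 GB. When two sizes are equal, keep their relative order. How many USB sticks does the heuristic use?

Sorted descending: 12, 12, 12, 11, 10, 9, 7, 6, 5, 3, 2.
  12 → USB stick 1 (new)  [load 12/14]
  12 → USB stick 2 (new)  [load 12/14]
  12 → USB stick 3 (new)  [load 12/14]
  11 → USB stick 4 (new)  [load 11/14]
  10 → USB stick 5 (new)  [load 10/14]
  9 → USB stick 6 (new)  [load 9/14]
  7 → USB stick 7 (new)  [load 7/14]
  6 → USB stick 7  [load 13/14]
  5 → USB stick 6  [load 14/14]
  3 → USB stick 4  [load 14/14]
  2 → USB stick 1  [load 14/14]
7 USB sticks opened.

7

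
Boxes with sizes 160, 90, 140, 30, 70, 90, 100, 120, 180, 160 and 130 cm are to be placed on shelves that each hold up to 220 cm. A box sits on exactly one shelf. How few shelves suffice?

7

Total = 180 + 160 + 160 + 140 + 130 + 120 + 100 + 90 + 90 + 70 + 30 = 1270 cm.
Lower bound: ⌈1270/220⌉ = 6 shelves.
A packing using 7 shelves:
  shelf 1: 180 + 30 = 210
  shelf 2: 160 = 160
  shelf 3: 160 = 160
  shelf 4: 140 + 70 = 210
  shelf 5: 130 + 90 = 220
  shelf 6: 120 + 100 = 220
  shelf 7: 90 = 90
No arrangement into 6 shelves stays within capacity, so 7 is optimal.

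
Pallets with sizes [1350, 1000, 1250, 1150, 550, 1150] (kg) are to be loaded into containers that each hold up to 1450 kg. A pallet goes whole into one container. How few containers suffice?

Total = 1350 + 1250 + 1150 + 1150 + 1000 + 550 = 6450 kg.
Lower bound: ⌈6450/1450⌉ = 5 containers.
A packing using 6 containers:
  container 1: 1350 = 1350
  container 2: 1250 = 1250
  container 3: 1150 = 1150
  container 4: 1150 = 1150
  container 5: 1000 = 1000
  container 6: 550 = 550
No arrangement into 5 containers stays within capacity, so 6 is optimal.

6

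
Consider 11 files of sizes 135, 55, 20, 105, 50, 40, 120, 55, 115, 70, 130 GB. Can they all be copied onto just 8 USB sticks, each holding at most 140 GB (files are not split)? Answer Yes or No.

A valid assignment using 8 USB sticks:
  USB stick 1: 135 = 135
  USB stick 2: 130 = 130
  USB stick 3: 120 + 20 = 140
  USB stick 4: 115 = 115
  USB stick 5: 105 = 105
  USB stick 6: 70 + 55 = 125
  USB stick 7: 55 + 50 = 105
  USB stick 8: 40 = 40
Every load is within 140 GB, so 8 USB sticks suffice.

Yes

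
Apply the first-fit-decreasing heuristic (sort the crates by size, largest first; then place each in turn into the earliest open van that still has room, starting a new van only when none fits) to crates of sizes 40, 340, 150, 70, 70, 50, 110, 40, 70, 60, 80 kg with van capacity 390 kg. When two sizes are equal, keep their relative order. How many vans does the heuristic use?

Sorted descending: 340, 150, 110, 80, 70, 70, 70, 60, 50, 40, 40.
  340 → van 1 (new)  [load 340/390]
  150 → van 2 (new)  [load 150/390]
  110 → van 2  [load 260/390]
  80 → van 2  [load 340/390]
  70 → van 3 (new)  [load 70/390]
  70 → van 3  [load 140/390]
  70 → van 3  [load 210/390]
  60 → van 3  [load 270/390]
  50 → van 1  [load 390/390]
  40 → van 2  [load 380/390]
  40 → van 3  [load 310/390]
3 vans opened.

3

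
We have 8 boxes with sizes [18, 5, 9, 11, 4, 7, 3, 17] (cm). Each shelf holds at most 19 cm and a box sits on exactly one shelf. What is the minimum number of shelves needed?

Total = 18 + 17 + 11 + 9 + 7 + 5 + 4 + 3 = 74 cm.
Lower bound: ⌈74/19⌉ = 4 shelves.
A packing using 5 shelves:
  shelf 1: 18 = 18
  shelf 2: 17 = 17
  shelf 3: 11 + 7 = 18
  shelf 4: 9 + 5 + 4 = 18
  shelf 5: 3 = 3
No arrangement into 4 shelves stays within capacity, so 5 is optimal.

5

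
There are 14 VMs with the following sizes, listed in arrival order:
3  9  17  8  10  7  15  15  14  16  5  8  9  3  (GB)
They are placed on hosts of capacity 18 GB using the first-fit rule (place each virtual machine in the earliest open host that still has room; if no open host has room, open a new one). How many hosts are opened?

  3 → host 1 (new)  [load 3/18]
  9 → host 1  [load 12/18]
  17 → host 2 (new)  [load 17/18]
  8 → host 3 (new)  [load 8/18]
  10 → host 3  [load 18/18]
  7 → host 4 (new)  [load 7/18]
  15 → host 5 (new)  [load 15/18]
  15 → host 6 (new)  [load 15/18]
  14 → host 7 (new)  [load 14/18]
  16 → host 8 (new)  [load 16/18]
  5 → host 1  [load 17/18]
  8 → host 4  [load 15/18]
  9 → host 9 (new)  [load 9/18]
  3 → host 4  [load 18/18]
9 hosts opened.

9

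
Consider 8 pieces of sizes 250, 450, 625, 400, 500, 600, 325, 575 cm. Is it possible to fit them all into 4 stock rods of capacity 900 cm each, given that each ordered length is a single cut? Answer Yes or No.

Total = 3725 cm; ⌈3725/900⌉ = 5.
At least 5 stock rods are required, but only 4 are allowed.

No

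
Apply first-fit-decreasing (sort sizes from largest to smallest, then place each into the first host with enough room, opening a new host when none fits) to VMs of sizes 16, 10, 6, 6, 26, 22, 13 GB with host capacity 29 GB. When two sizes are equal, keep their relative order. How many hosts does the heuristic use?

4

Sorted descending: 26, 22, 16, 13, 10, 6, 6.
  26 → host 1 (new)  [load 26/29]
  22 → host 2 (new)  [load 22/29]
  16 → host 3 (new)  [load 16/29]
  13 → host 3  [load 29/29]
  10 → host 4 (new)  [load 10/29]
  6 → host 2  [load 28/29]
  6 → host 4  [load 16/29]
4 hosts opened.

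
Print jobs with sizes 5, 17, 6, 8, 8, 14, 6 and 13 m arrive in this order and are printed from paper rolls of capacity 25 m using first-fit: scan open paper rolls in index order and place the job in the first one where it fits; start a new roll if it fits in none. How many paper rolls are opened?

  5 → roll 1 (new)  [load 5/25]
  17 → roll 1  [load 22/25]
  6 → roll 2 (new)  [load 6/25]
  8 → roll 2  [load 14/25]
  8 → roll 2  [load 22/25]
  14 → roll 3 (new)  [load 14/25]
  6 → roll 3  [load 20/25]
  13 → roll 4 (new)  [load 13/25]
4 paper rolls opened.

4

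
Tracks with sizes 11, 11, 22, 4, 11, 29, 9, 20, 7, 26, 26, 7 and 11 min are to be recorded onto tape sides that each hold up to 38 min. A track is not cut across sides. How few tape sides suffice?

Total = 29 + 26 + 26 + 22 + 20 + 11 + 11 + 11 + 11 + 9 + 7 + 7 + 4 = 194 min.
Lower bound: ⌈194/38⌉ = 6 tape sides.
A packing using 6 tape sides:
  side 1: 29 + 9 = 38
  side 2: 26 + 11 = 37
  side 3: 26 + 11 = 37
  side 4: 22 + 11 + 4 = 37
  side 5: 20 + 11 + 7 = 38
  side 6: 7 = 7
This matches the lower bound, so 6 is optimal.

6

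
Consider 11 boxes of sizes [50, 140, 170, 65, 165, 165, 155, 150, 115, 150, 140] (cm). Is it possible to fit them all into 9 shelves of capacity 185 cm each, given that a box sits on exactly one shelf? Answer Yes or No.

No

Total = 1465 cm; ⌈1465/185⌉ = 8.
9 boxes each exceed half the capacity and cannot share a shelf, forcing at least 9 shelves.
The bound of 9 does not rule out 9, but exhaustive search shows no assignment into 9 shelves of capacity 185 cm exists — the minimum is 10.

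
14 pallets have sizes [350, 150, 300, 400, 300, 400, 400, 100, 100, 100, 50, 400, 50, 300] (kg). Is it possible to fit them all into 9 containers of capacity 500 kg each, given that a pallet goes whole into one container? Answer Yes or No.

A valid assignment using 8 containers:
  container 1: 400 + 100 = 500
  container 2: 400 + 100 = 500
  container 3: 400 + 100 = 500
  container 4: 400 + 50 + 50 = 500
  container 5: 350 + 150 = 500
  container 6: 300 = 300
  container 7: 300 = 300
  container 8: 300 = 300
That uses only 8 ≤ 9, so 9 containers are enough.

Yes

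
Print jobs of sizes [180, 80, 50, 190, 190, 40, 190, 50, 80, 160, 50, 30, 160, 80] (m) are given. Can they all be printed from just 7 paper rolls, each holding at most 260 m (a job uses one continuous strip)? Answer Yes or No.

Yes

A valid assignment using 7 paper rolls:
  roll 1: 190 + 50 = 240
  roll 2: 190 + 50 = 240
  roll 3: 190 + 50 = 240
  roll 4: 180 + 80 = 260
  roll 5: 160 + 80 = 240
  roll 6: 160 + 80 = 240
  roll 7: 40 + 30 = 70
Every load is within 260 m, so 7 paper rolls suffice.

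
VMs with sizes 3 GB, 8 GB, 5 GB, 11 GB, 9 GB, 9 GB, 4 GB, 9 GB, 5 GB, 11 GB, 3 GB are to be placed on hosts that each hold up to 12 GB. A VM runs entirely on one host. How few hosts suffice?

Total = 11 + 11 + 9 + 9 + 9 + 8 + 5 + 5 + 4 + 3 + 3 = 77 GB.
Lower bound: ⌈77/12⌉ = 7 hosts.
A packing using 7 hosts:
  host 1: 11 = 11
  host 2: 11 = 11
  host 3: 9 + 3 = 12
  host 4: 9 + 3 = 12
  host 5: 9 = 9
  host 6: 8 + 4 = 12
  host 7: 5 + 5 = 10
This matches the lower bound, so 7 is optimal.

7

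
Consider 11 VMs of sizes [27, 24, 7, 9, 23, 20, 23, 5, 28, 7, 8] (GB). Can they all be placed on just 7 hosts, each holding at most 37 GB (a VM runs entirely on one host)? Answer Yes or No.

A valid assignment using 6 hosts:
  host 1: 28 + 9 = 37
  host 2: 27 + 8 = 35
  host 3: 24 + 7 + 5 = 36
  host 4: 23 + 7 = 30
  host 5: 23 = 23
  host 6: 20 = 20
That uses only 6 ≤ 7, so 7 hosts are enough.

Yes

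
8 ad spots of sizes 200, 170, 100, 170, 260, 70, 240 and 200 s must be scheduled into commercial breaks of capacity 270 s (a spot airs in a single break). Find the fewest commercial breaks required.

6

Total = 260 + 240 + 200 + 200 + 170 + 170 + 100 + 70 = 1410 s.
Lower bound: ⌈1410/270⌉ = 6 commercial breaks.
A packing using 6 commercial breaks:
  break 1: 260 = 260
  break 2: 240 = 240
  break 3: 200 + 70 = 270
  break 4: 200 = 200
  break 5: 170 + 100 = 270
  break 6: 170 = 170
This matches the lower bound, so 6 is optimal.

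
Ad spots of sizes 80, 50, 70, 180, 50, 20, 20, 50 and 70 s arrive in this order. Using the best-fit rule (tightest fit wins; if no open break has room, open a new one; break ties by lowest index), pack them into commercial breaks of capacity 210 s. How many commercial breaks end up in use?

3

  80 → break 1 (new)  [load 80/210]
  50 → break 1  [load 130/210]
  70 → break 1  [load 200/210]
  180 → break 2 (new)  [load 180/210]
  50 → break 3 (new)  [load 50/210]
  20 → break 2  [load 200/210]
  20 → break 3  [load 70/210]
  50 → break 3  [load 120/210]
  70 → break 3  [load 190/210]
3 commercial breaks opened.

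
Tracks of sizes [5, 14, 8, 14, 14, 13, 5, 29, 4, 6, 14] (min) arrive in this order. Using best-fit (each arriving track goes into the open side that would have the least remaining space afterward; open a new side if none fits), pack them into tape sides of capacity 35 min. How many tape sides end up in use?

4

  5 → side 1 (new)  [load 5/35]
  14 → side 1  [load 19/35]
  8 → side 1  [load 27/35]
  14 → side 2 (new)  [load 14/35]
  14 → side 2  [load 28/35]
  13 → side 3 (new)  [load 13/35]
  5 → side 2  [load 33/35]
  29 → side 4 (new)  [load 29/35]
  4 → side 4  [load 33/35]
  6 → side 1  [load 33/35]
  14 → side 3  [load 27/35]
4 tape sides opened.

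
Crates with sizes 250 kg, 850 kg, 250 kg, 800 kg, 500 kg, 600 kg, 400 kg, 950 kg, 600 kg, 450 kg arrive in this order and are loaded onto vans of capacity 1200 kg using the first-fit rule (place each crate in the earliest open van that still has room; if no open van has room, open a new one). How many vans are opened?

  250 → van 1 (new)  [load 250/1200]
  850 → van 1  [load 1100/1200]
  250 → van 2 (new)  [load 250/1200]
  800 → van 2  [load 1050/1200]
  500 → van 3 (new)  [load 500/1200]
  600 → van 3  [load 1100/1200]
  400 → van 4 (new)  [load 400/1200]
  950 → van 5 (new)  [load 950/1200]
  600 → van 4  [load 1000/1200]
  450 → van 6 (new)  [load 450/1200]
6 vans opened.

6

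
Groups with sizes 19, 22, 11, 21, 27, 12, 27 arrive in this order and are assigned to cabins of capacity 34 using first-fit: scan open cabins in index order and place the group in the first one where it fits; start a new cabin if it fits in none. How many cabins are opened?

  19 → cabin 1 (new)  [load 19/34]
  22 → cabin 2 (new)  [load 22/34]
  11 → cabin 1  [load 30/34]
  21 → cabin 3 (new)  [load 21/34]
  27 → cabin 4 (new)  [load 27/34]
  12 → cabin 2  [load 34/34]
  27 → cabin 5 (new)  [load 27/34]
5 cabins opened.

5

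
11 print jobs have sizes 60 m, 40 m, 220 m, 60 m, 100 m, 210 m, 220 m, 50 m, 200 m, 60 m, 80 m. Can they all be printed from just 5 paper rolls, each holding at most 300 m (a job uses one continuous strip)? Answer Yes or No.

Yes

A valid assignment using 5 paper rolls:
  roll 1: 220 + 80 = 300
  roll 2: 220 + 60 = 280
  roll 3: 210 + 60 = 270
  roll 4: 200 + 100 = 300
  roll 5: 60 + 50 + 40 = 150
Every load is within 300 m, so 5 paper rolls suffice.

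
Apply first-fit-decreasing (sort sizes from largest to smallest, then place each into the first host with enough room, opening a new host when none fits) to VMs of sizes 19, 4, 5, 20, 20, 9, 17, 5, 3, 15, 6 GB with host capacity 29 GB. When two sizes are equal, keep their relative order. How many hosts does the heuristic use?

5

Sorted descending: 20, 20, 19, 17, 15, 9, 6, 5, 5, 4, 3.
  20 → host 1 (new)  [load 20/29]
  20 → host 2 (new)  [load 20/29]
  19 → host 3 (new)  [load 19/29]
  17 → host 4 (new)  [load 17/29]
  15 → host 5 (new)  [load 15/29]
  9 → host 1  [load 29/29]
  6 → host 2  [load 26/29]
  5 → host 3  [load 24/29]
  5 → host 3  [load 29/29]
  4 → host 4  [load 21/29]
  3 → host 2  [load 29/29]
5 hosts opened.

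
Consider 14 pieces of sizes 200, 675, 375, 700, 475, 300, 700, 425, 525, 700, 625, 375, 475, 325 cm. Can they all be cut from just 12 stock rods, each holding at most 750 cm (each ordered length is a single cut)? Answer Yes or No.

Yes

A valid assignment using 11 stock rods:
  stock rod 1: 700 = 700
  stock rod 2: 700 = 700
  stock rod 3: 700 = 700
  stock rod 4: 675 = 675
  stock rod 5: 625 = 625
  stock rod 6: 525 + 200 = 725
  stock rod 7: 475 = 475
  stock rod 8: 475 = 475
  stock rod 9: 425 + 325 = 750
  stock rod 10: 375 + 375 = 750
  stock rod 11: 300 = 300
That uses only 11 ≤ 12, so 12 stock rods are enough.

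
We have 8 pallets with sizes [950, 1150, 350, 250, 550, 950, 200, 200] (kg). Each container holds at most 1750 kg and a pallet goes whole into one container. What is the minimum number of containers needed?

Total = 1150 + 950 + 950 + 550 + 350 + 250 + 200 + 200 = 4600 kg.
Lower bound: ⌈4600/1750⌉ = 3 containers.
A packing using 3 containers:
  container 1: 1150 + 550 = 1700
  container 2: 950 + 350 + 250 + 200 = 1750
  container 3: 950 + 200 = 1150
This matches the lower bound, so 3 is optimal.

3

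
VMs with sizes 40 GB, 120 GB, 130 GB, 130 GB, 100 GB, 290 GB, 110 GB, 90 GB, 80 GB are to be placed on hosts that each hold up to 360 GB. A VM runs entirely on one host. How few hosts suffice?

Total = 290 + 130 + 130 + 120 + 110 + 100 + 90 + 80 + 40 = 1090 GB.
Lower bound: ⌈1090/360⌉ = 4 hosts.
A packing using 4 hosts:
  host 1: 290 + 40 = 330
  host 2: 130 + 130 + 100 = 360
  host 3: 120 + 110 + 90 = 320
  host 4: 80 = 80
This matches the lower bound, so 4 is optimal.

4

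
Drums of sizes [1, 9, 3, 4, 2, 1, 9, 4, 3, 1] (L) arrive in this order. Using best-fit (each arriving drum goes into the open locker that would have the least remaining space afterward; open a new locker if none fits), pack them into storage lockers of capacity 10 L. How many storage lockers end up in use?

  1 → locker 1 (new)  [load 1/10]
  9 → locker 1  [load 10/10]
  3 → locker 2 (new)  [load 3/10]
  4 → locker 2  [load 7/10]
  2 → locker 2  [load 9/10]
  1 → locker 2  [load 10/10]
  9 → locker 3 (new)  [load 9/10]
  4 → locker 4 (new)  [load 4/10]
  3 → locker 4  [load 7/10]
  1 → locker 3  [load 10/10]
4 storage lockers opened.

4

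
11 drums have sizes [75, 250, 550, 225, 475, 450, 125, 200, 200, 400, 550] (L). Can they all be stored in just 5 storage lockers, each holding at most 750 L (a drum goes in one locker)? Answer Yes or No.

A valid assignment using 5 storage lockers:
  locker 1: 550 + 200 = 750
  locker 2: 550 + 200 = 750
  locker 3: 475 + 250 = 725
  locker 4: 450 + 225 + 75 = 750
  locker 5: 400 + 125 = 525
Every load is within 750 L, so 5 storage lockers suffice.

Yes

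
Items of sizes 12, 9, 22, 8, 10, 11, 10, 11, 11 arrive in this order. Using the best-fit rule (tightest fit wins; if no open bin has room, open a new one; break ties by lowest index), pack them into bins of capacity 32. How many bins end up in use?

  12 → bin 1 (new)  [load 12/32]
  9 → bin 1  [load 21/32]
  22 → bin 2 (new)  [load 22/32]
  8 → bin 2  [load 30/32]
  10 → bin 1  [load 31/32]
  11 → bin 3 (new)  [load 11/32]
  10 → bin 3  [load 21/32]
  11 → bin 3  [load 32/32]
  11 → bin 4 (new)  [load 11/32]
4 bins opened.

4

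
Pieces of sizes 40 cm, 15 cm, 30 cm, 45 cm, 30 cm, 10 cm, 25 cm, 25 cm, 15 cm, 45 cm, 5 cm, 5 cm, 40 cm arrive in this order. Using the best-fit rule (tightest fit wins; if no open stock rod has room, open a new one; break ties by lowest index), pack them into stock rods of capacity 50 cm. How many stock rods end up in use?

  40 → stock rod 1 (new)  [load 40/50]
  15 → stock rod 2 (new)  [load 15/50]
  30 → stock rod 2  [load 45/50]
  45 → stock rod 3 (new)  [load 45/50]
  30 → stock rod 4 (new)  [load 30/50]
  10 → stock rod 1  [load 50/50]
  25 → stock rod 5 (new)  [load 25/50]
  25 → stock rod 5  [load 50/50]
  15 → stock rod 4  [load 45/50]
  45 → stock rod 6 (new)  [load 45/50]
  5 → stock rod 2  [load 50/50]
  5 → stock rod 3  [load 50/50]
  40 → stock rod 7 (new)  [load 40/50]
7 stock rods opened.

7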